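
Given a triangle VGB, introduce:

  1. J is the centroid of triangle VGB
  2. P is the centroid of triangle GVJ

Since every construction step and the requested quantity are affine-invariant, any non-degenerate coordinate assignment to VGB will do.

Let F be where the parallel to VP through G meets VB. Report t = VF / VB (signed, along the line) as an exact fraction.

t = -1/4

Assign V = (0, 0), G = (1, 0), B = (0, 1) — the answer is frame-independent, so this choice is without loss of generality.
1. J is the centroid of triangle VGB ⇒ J = (1/3, 1/3)
2. P is the centroid of triangle GVJ ⇒ P = (4/9, 1/9)
through G parallel to VP: direction (4/9, 1/9); meets VB at F = (0, -1/4)
F = V + t·(B−V) with t = -1/4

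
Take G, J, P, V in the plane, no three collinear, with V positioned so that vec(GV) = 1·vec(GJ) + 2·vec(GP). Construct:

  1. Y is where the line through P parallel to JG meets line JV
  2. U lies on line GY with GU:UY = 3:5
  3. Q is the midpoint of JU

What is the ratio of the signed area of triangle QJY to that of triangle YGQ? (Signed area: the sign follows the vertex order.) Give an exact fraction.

[QJY]:[YGQ] = 5/8

Work in coordinates with G = (0, 0), J = (1, 0), P = (0, 1), V = (1, 2).
1. Y is where the line through P parallel to JG meets line JV ⇒ Y = (1, 1)
2. U lies on line GY with GU:UY = 3:5 ⇒ U = (3/8, 3/8)
3. Q is the midpoint of JU ⇒ Q = (11/16, 3/16)
2·[QJY] = 5/16, 2·[YGQ] = 1/2
[QJY]:[YGQ] = 5/16:1/2 = 5/8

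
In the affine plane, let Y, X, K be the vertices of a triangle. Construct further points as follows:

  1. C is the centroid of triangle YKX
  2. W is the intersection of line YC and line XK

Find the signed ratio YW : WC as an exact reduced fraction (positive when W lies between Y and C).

Assign Y = (0, 0), X = (1, 0), K = (0, 1) — the answer is frame-independent, so this choice is without loss of generality.
1. C is the centroid of triangle YKX ⇒ C = (1/3, 1/3)
2. W is the intersection of line YC and line XK ⇒ W = (1/2, 1/2)
W = Y + t·(C−Y) with t = 3/2, so YW:WC = t:(1−t) = 3/2:-1/2

YW:WC = -3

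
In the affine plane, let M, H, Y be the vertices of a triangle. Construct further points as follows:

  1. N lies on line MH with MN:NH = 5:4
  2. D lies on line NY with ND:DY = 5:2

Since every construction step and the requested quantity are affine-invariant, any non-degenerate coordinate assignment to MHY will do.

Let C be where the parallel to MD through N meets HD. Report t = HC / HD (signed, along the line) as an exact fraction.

Set M = (0, 0), H = (1, 0), Y = (0, 1); any affine frame gives the same invariant.
1. N lies on line MH with MN:NH = 5:4 ⇒ N = (5/9, 0)
2. D lies on line NY with ND:DY = 5:2 ⇒ D = (10/63, 5/7)
through N parallel to MD: direction (10/63, 5/7); meets HD at C = (355/567, 20/63)
C = H + t·(D−H) with t = 4/9

t = 4/9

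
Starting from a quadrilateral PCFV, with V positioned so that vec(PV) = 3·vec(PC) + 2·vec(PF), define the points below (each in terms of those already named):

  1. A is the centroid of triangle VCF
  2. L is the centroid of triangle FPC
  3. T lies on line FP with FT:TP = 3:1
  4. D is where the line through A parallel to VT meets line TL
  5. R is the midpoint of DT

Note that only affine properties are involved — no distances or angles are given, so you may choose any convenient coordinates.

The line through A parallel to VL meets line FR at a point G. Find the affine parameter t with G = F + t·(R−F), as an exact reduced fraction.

t = 160/147

Assign P = (0, 0), C = (1, 0), F = (0, 1), V = (3, 2) — the answer is frame-independent, so this choice is without loss of generality.
1. A is the centroid of triangle VCF ⇒ A = (4/3, 1)
2. L is the centroid of triangle FPC ⇒ L = (1/3, 1/3)
3. T lies on line FP with FT:TP = 3:1 ⇒ T = (0, 1/4)
4. D is where the line through A parallel to VT meets line TL ⇒ D = (1/12, 13/48)
5. R is the midpoint of DT ⇒ R = (1/24, 25/96)
through A parallel to VL: direction (-8/3, -5/3); meets FR at G = (20/441, 86/441)
G = F + t·(R−F) with t = 160/147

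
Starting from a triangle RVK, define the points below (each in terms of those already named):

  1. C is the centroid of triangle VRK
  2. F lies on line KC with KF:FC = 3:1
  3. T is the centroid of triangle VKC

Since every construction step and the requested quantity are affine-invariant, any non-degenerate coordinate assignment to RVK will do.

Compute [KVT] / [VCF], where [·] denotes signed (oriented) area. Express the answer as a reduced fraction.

[KVT]:[VCF] = 4/3

Assign R = (0, 0), V = (1, 0), K = (0, 1) — the answer is frame-independent, so this choice is without loss of generality.
1. C is the centroid of triangle VRK ⇒ C = (1/3, 1/3)
2. F lies on line KC with KF:FC = 3:1 ⇒ F = (1/4, 1/2)
3. T is the centroid of triangle VKC ⇒ T = (4/9, 4/9)
2·[KVT] = -1/9, 2·[VCF] = -1/12
[KVT]:[VCF] = -1/9:-1/12 = 4/3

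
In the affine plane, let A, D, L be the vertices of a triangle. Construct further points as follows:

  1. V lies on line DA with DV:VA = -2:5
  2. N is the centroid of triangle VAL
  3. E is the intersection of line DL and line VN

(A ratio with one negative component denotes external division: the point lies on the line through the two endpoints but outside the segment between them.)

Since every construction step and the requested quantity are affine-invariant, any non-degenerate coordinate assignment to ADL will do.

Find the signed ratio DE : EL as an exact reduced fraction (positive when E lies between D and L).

DE:EL = 2/5

Assign A = (0, 0), D = (1, 0), L = (0, 1) — the answer is frame-independent, so this choice is without loss of generality.
1. V lies on line DA with DV:VA = -2:5 ⇒ V = (5/3, 0)
2. N is the centroid of triangle VAL ⇒ N = (5/9, 1/3)
3. E is the intersection of line DL and line VN ⇒ E = (5/7, 2/7)
E = D + t·(L−D) with t = 2/7, so DE:EL = t:(1−t) = 2/7:5/7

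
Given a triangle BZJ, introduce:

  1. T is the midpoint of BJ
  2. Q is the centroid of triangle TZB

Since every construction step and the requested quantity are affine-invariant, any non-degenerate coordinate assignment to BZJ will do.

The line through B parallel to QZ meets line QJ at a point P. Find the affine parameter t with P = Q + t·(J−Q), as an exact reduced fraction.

Assign B = (0, 0), Z = (1, 0), J = (0, 1) — the answer is frame-independent, so this choice is without loss of generality.
1. T is the midpoint of BJ ⇒ T = (0, 1/2)
2. Q is the centroid of triangle TZB ⇒ Q = (1/3, 1/6)
through B parallel to QZ: direction (2/3, -1/6); meets QJ at P = (4/9, -1/9)
P = Q + t·(J−Q) with t = -1/3

t = -1/3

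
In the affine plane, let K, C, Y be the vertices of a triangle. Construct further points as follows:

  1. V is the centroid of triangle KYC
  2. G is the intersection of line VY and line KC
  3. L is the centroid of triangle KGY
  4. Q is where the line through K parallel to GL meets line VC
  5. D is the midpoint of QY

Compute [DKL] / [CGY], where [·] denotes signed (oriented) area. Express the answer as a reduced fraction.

Choose coordinates K = (0, 0), C = (1, 0), Y = (0, 1).
1. V is the centroid of triangle KYC ⇒ V = (1/3, 1/3)
2. G is the intersection of line VY and line KC ⇒ G = (1/2, 0)
3. L is the centroid of triangle KGY ⇒ L = (1/6, 1/3)
4. Q is where the line through K parallel to GL meets line VC ⇒ Q = (-1, 1)
5. D is the midpoint of QY ⇒ D = (-1/2, 1)
2·[DKL] = 1/3, 2·[CGY] = -1/2
[DKL]:[CGY] = 1/3:-1/2 = -2/3

[DKL]:[CGY] = -2/3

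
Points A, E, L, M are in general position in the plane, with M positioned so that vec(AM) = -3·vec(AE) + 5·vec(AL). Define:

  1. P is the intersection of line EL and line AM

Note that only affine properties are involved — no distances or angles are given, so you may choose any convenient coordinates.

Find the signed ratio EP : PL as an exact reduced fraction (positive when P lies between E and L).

EP:PL = -5/3

Choose coordinates A = (0, 0), E = (1, 0), L = (0, 1), M = (-3, 5).
1. P is the intersection of line EL and line AM ⇒ P = (-3/2, 5/2)
P = E + t·(L−E) with t = 5/2, so EP:PL = t:(1−t) = 5/2:-3/2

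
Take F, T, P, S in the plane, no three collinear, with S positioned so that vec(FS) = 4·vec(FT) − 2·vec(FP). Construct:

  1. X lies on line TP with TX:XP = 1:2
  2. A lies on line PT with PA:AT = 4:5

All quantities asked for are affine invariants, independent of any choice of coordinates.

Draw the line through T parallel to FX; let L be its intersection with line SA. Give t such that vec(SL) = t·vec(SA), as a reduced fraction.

t = 21/26

Choose coordinates F = (0, 0), T = (1, 0), P = (0, 1), S = (4, -2).
1. X lies on line TP with TX:XP = 1:2 ⇒ X = (2/3, 1/3)
2. A lies on line PT with PA:AT = 4:5 ⇒ A = (4/9, 5/9)
through T parallel to FX: direction (2/3, 1/3); meets SA at L = (44/39, 5/78)
L = S + t·(A−S) with t = 21/26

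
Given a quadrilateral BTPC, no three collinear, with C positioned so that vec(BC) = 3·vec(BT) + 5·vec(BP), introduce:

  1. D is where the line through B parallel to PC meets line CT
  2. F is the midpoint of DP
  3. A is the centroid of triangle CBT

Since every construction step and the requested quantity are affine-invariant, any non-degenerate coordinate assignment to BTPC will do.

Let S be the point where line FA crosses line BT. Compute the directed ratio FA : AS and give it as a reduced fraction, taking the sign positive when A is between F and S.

FA:AS = 11/70

Assign B = (0, 0), T = (1, 0), P = (0, 1), C = (3, 5) — the answer is frame-independent, so this choice is without loss of generality.
1. D is where the line through B parallel to PC meets line CT ⇒ D = (15/7, 20/7)
2. F is the midpoint of DP ⇒ F = (15/14, 27/14)
3. A is the centroid of triangle CBT ⇒ A = (4/3, 5/3)
line FA meets BT at S = (3, 0)
A = F + t·(S−F) with t = 11/81, so FA:AS = 11/81:70/81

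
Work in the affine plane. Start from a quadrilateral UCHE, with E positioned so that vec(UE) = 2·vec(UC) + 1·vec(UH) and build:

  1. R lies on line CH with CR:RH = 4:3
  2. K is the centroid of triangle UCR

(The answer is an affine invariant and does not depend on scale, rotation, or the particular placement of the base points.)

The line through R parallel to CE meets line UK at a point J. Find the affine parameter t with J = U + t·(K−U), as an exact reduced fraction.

t = -1/2

Assign U = (0, 0), C = (1, 0), H = (0, 1), E = (2, 1) — the answer is frame-independent, so this choice is without loss of generality.
1. R lies on line CH with CR:RH = 4:3 ⇒ R = (3/7, 4/7)
2. K is the centroid of triangle UCR ⇒ K = (10/21, 4/21)
through R parallel to CE: direction (1, 1); meets UK at J = (-5/21, -2/21)
J = U + t·(K−U) with t = -1/2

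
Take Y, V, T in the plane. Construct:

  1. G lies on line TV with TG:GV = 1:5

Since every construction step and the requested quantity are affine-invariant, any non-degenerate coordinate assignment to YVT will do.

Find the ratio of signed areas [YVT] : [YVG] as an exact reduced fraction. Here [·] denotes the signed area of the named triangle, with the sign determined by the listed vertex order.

Set Y = (0, 0), V = (1, 0), T = (0, 1); any affine frame gives the same invariant.
1. G lies on line TV with TG:GV = 1:5 ⇒ G = (1/6, 5/6)
2·[YVT] = 1, 2·[YVG] = 5/6
[YVT]:[YVG] = 1:5/6 = 6/5

[YVT]:[YVG] = 6/5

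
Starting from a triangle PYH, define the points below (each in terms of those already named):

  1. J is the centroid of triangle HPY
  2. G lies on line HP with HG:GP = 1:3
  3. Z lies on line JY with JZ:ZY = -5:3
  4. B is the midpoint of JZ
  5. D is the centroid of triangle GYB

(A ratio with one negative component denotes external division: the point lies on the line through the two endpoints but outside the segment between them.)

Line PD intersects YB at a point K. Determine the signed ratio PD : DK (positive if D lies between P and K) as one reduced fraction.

PD:DK = -7

Set P = (0, 0), Y = (1, 0), H = (0, 1); any affine frame gives the same invariant.
1. J is the centroid of triangle HPY ⇒ J = (1/3, 1/3)
2. G lies on line HP with HG:GP = 1:3 ⇒ G = (0, 3/4)
3. Z lies on line JY with JZ:ZY = -5:3 ⇒ Z = (2, -1/2)
4. B is the midpoint of JZ ⇒ B = (7/6, -1/12)
5. D is the centroid of triangle GYB ⇒ D = (13/18, 2/9)
line PD meets YB at K = (13/21, 4/21)
D = P + t·(K−P) with t = 7/6, so PD:DK = 7/6:-1/6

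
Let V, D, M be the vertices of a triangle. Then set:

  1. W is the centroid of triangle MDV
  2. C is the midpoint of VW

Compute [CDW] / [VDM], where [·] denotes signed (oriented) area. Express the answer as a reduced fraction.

Work in coordinates with V = (0, 0), D = (1, 0), M = (0, 1).
1. W is the centroid of triangle MDV ⇒ W = (1/3, 1/3)
2. C is the midpoint of VW ⇒ C = (1/6, 1/6)
2·[CDW] = 1/6, 2·[VDM] = 1
[CDW]:[VDM] = 1/6:1 = 1/6

[CDW]:[VDM] = 1/6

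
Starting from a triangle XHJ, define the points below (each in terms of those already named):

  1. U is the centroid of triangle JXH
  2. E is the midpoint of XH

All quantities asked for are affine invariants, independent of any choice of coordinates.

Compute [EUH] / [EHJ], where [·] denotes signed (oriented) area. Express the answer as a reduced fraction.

Choose coordinates X = (0, 0), H = (1, 0), J = (0, 1).
1. U is the centroid of triangle JXH ⇒ U = (1/3, 1/3)
2. E is the midpoint of XH ⇒ E = (1/2, 0)
2·[EUH] = -1/6, 2·[EHJ] = 1/2
[EUH]:[EHJ] = -1/6:1/2 = -1/3

[EUH]:[EHJ] = -1/3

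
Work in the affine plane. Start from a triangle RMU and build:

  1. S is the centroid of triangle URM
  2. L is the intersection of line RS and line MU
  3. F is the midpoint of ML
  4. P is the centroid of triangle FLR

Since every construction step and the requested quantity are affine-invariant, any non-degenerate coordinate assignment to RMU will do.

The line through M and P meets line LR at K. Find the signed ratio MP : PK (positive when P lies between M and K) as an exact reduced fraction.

MP:PK = 5

Set R = (0, 0), M = (1, 0), U = (0, 1); any affine frame gives the same invariant.
1. S is the centroid of triangle URM ⇒ S = (1/3, 1/3)
2. L is the intersection of line RS and line MU ⇒ L = (1/2, 1/2)
3. F is the midpoint of ML ⇒ F = (3/4, 1/4)
4. P is the centroid of triangle FLR ⇒ P = (5/12, 1/4)
line MP meets LR at K = (3/10, 3/10)
P = M + t·(K−M) with t = 5/6, so MP:PK = 5/6:1/6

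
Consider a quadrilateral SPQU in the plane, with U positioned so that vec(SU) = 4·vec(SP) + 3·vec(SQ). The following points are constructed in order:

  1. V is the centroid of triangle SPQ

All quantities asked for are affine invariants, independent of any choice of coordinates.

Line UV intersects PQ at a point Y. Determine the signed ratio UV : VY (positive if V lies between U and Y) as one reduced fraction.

UV:VY = -19

Work in coordinates with S = (0, 0), P = (1, 0), Q = (0, 1), U = (4, 3).
1. V is the centroid of triangle SPQ ⇒ V = (1/3, 1/3)
line UV meets PQ at Y = (10/19, 9/19)
V = U + t·(Y−U) with t = 19/18, so UV:VY = 19/18:-1/18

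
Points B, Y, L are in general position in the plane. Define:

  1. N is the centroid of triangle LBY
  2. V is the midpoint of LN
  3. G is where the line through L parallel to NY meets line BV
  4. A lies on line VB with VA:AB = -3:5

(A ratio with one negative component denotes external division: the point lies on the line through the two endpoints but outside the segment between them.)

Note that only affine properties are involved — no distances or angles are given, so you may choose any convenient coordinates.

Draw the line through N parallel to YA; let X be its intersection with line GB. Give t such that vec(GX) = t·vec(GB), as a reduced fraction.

t = 5/32

Assign B = (0, 0), Y = (1, 0), L = (0, 1) — the answer is frame-independent, so this choice is without loss of generality.
1. N is the centroid of triangle LBY ⇒ N = (1/3, 1/3)
2. V is the midpoint of LN ⇒ V = (1/6, 2/3)
3. G is where the line through L parallel to NY meets line BV ⇒ G = (2/9, 8/9)
4. A lies on line VB with VA:AB = -3:5 ⇒ A = (5/12, 5/3)
through N parallel to YA: direction (-7/12, 5/3); meets GB at X = (3/16, 3/4)
X = G + t·(B−G) with t = 5/32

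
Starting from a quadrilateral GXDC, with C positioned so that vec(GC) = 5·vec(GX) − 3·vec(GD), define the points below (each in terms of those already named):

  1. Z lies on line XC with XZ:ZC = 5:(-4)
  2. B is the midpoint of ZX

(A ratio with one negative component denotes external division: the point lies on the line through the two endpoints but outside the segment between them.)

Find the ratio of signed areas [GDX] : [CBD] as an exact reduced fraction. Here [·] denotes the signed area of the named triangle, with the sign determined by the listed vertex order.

Set G = (0, 0), X = (1, 0), D = (0, 1), C = (5, -3); any affine frame gives the same invariant.
1. Z lies on line XC with XZ:ZC = 5:(-4) ⇒ Z = (21, -15)
2. B is the midpoint of ZX ⇒ B = (11, -15/2)
2·[GDX] = -1, 2·[CBD] = 3/2
[GDX]:[CBD] = -1:3/2 = -2/3

[GDX]:[CBD] = -2/3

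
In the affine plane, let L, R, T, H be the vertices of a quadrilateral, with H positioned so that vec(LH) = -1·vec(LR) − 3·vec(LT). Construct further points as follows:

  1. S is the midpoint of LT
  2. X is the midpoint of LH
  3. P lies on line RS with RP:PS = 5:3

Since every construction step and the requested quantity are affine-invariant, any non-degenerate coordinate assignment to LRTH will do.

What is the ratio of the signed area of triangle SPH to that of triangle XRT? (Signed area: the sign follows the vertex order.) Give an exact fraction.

[SPH]:[XRT] = -1/2

Assign L = (0, 0), R = (1, 0), T = (0, 1), H = (-1, -3) — the answer is frame-independent, so this choice is without loss of generality.
1. S is the midpoint of LT ⇒ S = (0, 1/2)
2. X is the midpoint of LH ⇒ X = (-1/2, -3/2)
3. P lies on line RS with RP:PS = 5:3 ⇒ P = (3/8, 5/16)
2·[SPH] = -3/2, 2·[XRT] = 3
[SPH]:[XRT] = -3/2:3 = -1/2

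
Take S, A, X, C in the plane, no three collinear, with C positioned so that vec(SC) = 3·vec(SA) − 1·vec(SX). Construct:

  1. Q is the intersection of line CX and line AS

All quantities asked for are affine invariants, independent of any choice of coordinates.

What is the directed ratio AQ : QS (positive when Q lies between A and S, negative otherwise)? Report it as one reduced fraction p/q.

Assign S = (0, 0), A = (1, 0), X = (0, 1), C = (3, -1) — the answer is frame-independent, so this choice is without loss of generality.
1. Q is the intersection of line CX and line AS ⇒ Q = (3/2, 0)
Q = A + t·(S−A) with t = -1/2, so AQ:QS = t:(1−t) = -1/2:3/2

AQ:QS = -1/3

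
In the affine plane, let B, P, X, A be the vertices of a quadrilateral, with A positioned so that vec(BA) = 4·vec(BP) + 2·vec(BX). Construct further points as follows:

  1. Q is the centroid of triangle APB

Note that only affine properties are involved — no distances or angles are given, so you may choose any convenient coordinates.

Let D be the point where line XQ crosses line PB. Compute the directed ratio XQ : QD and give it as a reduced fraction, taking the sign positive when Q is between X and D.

XQ:QD = 1/2

Assign B = (0, 0), P = (1, 0), X = (0, 1), A = (4, 2) — the answer is frame-independent, so this choice is without loss of generality.
1. Q is the centroid of triangle APB ⇒ Q = (5/3, 2/3)
line XQ meets PB at D = (5, 0)
Q = X + t·(D−X) with t = 1/3, so XQ:QD = 1/3:2/3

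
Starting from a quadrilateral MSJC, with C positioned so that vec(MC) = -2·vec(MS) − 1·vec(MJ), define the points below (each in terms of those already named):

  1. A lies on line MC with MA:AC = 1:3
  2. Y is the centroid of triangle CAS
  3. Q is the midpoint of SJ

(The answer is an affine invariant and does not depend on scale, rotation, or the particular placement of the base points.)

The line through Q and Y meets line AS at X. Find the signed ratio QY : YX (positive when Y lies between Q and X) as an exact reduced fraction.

Work in coordinates with M = (0, 0), S = (1, 0), J = (0, 1), C = (-2, -1).
1. A lies on line MC with MA:AC = 1:3 ⇒ A = (-1/2, -1/4)
2. Y is the centroid of triangle CAS ⇒ Y = (-1/2, -5/12)
3. Q is the midpoint of SJ ⇒ Q = (1/2, 1/2)
line QY meets AS at X = (-5/18, -23/108)
Y = Q + t·(X−Q) with t = 9/7, so QY:YX = 9/7:-2/7

QY:YX = -9/2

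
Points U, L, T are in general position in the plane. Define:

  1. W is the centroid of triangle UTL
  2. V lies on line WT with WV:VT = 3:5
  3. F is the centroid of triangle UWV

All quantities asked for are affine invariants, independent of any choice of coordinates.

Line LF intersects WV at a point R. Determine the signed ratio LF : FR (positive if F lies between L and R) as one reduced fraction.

Assign U = (0, 0), L = (1, 0), T = (0, 1) — the answer is frame-independent, so this choice is without loss of generality.
1. W is the centroid of triangle UTL ⇒ W = (1/3, 1/3)
2. V lies on line WT with WV:VT = 3:5 ⇒ V = (5/24, 7/12)
3. F is the centroid of triangle UWV ⇒ F = (13/72, 11/36)
line LF meets WV at R = (37/96, 11/48)
F = L + t·(R−L) with t = 4/3, so LF:FR = 4/3:-1/3

LF:FR = -4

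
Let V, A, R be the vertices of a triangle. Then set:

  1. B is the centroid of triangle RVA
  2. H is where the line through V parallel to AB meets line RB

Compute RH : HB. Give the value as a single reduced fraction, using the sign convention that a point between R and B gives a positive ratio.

Choose coordinates V = (0, 0), A = (1, 0), R = (0, 1).
1. B is the centroid of triangle RVA ⇒ B = (1/3, 1/3)
2. H is where the line through V parallel to AB meets line RB ⇒ H = (2/3, -1/3)
H = R + t·(B−R) with t = 2, so RH:HB = t:(1−t) = 2:-1

RH:HB = -2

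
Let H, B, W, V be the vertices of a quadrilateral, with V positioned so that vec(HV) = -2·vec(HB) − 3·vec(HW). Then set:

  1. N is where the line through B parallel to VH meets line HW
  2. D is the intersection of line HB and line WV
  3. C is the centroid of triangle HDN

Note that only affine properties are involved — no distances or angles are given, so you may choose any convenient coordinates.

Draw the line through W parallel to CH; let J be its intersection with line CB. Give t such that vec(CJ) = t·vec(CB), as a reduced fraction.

t = -1/3

Set H = (0, 0), B = (1, 0), W = (0, 1), V = (-2, -3); any affine frame gives the same invariant.
1. N is where the line through B parallel to VH meets line HW ⇒ N = (0, -3/2)
2. D is the intersection of line HB and line WV ⇒ D = (-1/2, 0)
3. C is the centroid of triangle HDN ⇒ C = (-1/6, -1/2)
through W parallel to CH: direction (1/6, 1/2); meets CB at J = (-5/9, -2/3)
J = C + t·(B−C) with t = -1/3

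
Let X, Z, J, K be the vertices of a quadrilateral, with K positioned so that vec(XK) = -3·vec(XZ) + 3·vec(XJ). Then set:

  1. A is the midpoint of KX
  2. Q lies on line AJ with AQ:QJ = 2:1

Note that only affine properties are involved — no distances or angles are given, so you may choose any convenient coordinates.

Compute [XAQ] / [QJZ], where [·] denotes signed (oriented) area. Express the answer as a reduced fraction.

Assign X = (0, 0), Z = (1, 0), J = (0, 1), K = (-3, 3) — the answer is frame-independent, so this choice is without loss of generality.
1. A is the midpoint of KX ⇒ A = (-3/2, 3/2)
2. Q lies on line AJ with AQ:QJ = 2:1 ⇒ Q = (-1/2, 7/6)
2·[XAQ] = -1, 2·[QJZ] = -1/3
[XAQ]:[QJZ] = -1:-1/3 = 3

[XAQ]:[QJZ] = 3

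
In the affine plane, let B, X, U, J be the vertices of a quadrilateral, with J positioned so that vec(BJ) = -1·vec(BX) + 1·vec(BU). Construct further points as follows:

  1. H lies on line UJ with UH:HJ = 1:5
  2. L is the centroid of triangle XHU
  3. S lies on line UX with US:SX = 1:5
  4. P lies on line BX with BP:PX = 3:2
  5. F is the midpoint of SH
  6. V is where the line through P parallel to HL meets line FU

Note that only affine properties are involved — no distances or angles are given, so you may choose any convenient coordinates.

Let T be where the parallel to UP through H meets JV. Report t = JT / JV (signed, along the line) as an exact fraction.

t = 250/201

Choose coordinates B = (0, 0), X = (1, 0), U = (0, 1), J = (-1, 1).
1. H lies on line UJ with UH:HJ = 1:5 ⇒ H = (-1/6, 1)
2. L is the centroid of triangle XHU ⇒ L = (5/18, 2/3)
3. S lies on line UX with US:SX = 1:5 ⇒ S = (1/6, 5/6)
4. P lies on line BX with BP:PX = 3:2 ⇒ P = (3/5, 0)
5. F is the midpoint of SH ⇒ F = (0, 11/12)
6. V is where the line through P parallel to HL meets line FU ⇒ V = (0, 9/20)
through H parallel to UP: direction (3/5, -1); meets JV at T = (49/201, 127/402)
T = J + t·(V−J) with t = 250/201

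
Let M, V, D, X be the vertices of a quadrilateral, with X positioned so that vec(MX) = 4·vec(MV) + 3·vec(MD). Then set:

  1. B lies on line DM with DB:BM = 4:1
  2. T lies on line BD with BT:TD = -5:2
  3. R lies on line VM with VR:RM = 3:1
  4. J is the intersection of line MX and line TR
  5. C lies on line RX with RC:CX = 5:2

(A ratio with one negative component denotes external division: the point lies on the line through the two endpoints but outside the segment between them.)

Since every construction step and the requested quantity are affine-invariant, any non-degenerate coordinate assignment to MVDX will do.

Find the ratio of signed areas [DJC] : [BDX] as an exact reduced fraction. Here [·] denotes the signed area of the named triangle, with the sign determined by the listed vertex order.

Set M = (0, 0), V = (1, 0), D = (0, 1), X = (4, 3); any affine frame gives the same invariant.
1. B lies on line DM with DB:BM = 4:1 ⇒ B = (0, 1/5)
2. T lies on line BD with BT:TD = -5:2 ⇒ T = (0, 23/15)
3. R lies on line VM with VR:RM = 3:1 ⇒ R = (1/4, 0)
4. J is the intersection of line MX and line TR ⇒ J = (92/413, 69/413)
5. C lies on line RX with RC:CX = 5:2 ⇒ C = (41/14, 15/7)
2·[DJC] = 132/49, 2·[BDX] = -16/5
[DJC]:[BDX] = 132/49:-16/5 = -165/196

[DJC]:[BDX] = -165/196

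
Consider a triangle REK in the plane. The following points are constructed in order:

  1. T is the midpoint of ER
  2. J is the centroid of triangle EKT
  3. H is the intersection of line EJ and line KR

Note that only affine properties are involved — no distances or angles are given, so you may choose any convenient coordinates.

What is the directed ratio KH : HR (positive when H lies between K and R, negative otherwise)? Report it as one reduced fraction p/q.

KH:HR = 1/2

Assign R = (0, 0), E = (1, 0), K = (0, 1) — the answer is frame-independent, so this choice is without loss of generality.
1. T is the midpoint of ER ⇒ T = (1/2, 0)
2. J is the centroid of triangle EKT ⇒ J = (1/2, 1/3)
3. H is the intersection of line EJ and line KR ⇒ H = (0, 2/3)
H = K + t·(R−K) with t = 1/3, so KH:HR = t:(1−t) = 1/3:2/3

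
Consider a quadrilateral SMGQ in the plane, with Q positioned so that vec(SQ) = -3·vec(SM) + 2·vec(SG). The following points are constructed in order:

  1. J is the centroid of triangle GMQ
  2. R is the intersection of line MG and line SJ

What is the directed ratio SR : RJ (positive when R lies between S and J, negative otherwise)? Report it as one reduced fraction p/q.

SR:RJ = -3/2

Assign S = (0, 0), M = (1, 0), G = (0, 1), Q = (-3, 2) — the answer is frame-independent, so this choice is without loss of generality.
1. J is the centroid of triangle GMQ ⇒ J = (-2/3, 1)
2. R is the intersection of line MG and line SJ ⇒ R = (-2, 3)
R = S + t·(J−S) with t = 3, so SR:RJ = t:(1−t) = 3:-2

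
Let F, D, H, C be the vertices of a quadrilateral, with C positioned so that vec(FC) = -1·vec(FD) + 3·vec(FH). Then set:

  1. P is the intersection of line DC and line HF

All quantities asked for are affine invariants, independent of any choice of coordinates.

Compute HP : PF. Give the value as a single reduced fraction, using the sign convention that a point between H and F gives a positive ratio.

HP:PF = -1/3

Assign F = (0, 0), D = (1, 0), H = (0, 1), C = (-1, 3) — the answer is frame-independent, so this choice is without loss of generality.
1. P is the intersection of line DC and line HF ⇒ P = (0, 3/2)
P = H + t·(F−H) with t = -1/2, so HP:PF = t:(1−t) = -1/2:3/2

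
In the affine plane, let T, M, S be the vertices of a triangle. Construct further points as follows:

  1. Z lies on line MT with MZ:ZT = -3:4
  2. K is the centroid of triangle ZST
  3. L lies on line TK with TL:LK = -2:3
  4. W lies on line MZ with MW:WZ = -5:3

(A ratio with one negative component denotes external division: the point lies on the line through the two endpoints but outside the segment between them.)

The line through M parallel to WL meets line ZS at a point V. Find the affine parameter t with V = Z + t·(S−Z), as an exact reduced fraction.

t = 12/83

Set T = (0, 0), M = (1, 0), S = (0, 1); any affine frame gives the same invariant.
1. Z lies on line MT with MZ:ZT = -3:4 ⇒ Z = (4, 0)
2. K is the centroid of triangle ZST ⇒ K = (4/3, 1/3)
3. L lies on line TK with TL:LK = -2:3 ⇒ L = (-8/3, -2/3)
4. W lies on line MZ with MW:WZ = -5:3 ⇒ W = (17/2, 0)
through M parallel to WL: direction (-67/6, -2/3); meets ZS at V = (284/83, 12/83)
V = Z + t·(S−Z) with t = 12/83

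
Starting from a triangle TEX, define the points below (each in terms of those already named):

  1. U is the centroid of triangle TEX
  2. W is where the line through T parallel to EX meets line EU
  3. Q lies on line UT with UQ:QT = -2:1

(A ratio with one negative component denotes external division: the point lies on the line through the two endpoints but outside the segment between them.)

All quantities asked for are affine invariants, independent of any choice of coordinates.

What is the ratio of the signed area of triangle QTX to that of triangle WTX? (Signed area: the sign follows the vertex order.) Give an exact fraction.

Choose coordinates T = (0, 0), E = (1, 0), X = (0, 1).
1. U is the centroid of triangle TEX ⇒ U = (1/3, 1/3)
2. W is where the line through T parallel to EX meets line EU ⇒ W = (-1, 1)
3. Q lies on line UT with UQ:QT = -2:1 ⇒ Q = (-1/3, -1/3)
2·[QTX] = 1/3, 2·[WTX] = 1
[QTX]:[WTX] = 1/3:1 = 1/3

[QTX]:[WTX] = 1/3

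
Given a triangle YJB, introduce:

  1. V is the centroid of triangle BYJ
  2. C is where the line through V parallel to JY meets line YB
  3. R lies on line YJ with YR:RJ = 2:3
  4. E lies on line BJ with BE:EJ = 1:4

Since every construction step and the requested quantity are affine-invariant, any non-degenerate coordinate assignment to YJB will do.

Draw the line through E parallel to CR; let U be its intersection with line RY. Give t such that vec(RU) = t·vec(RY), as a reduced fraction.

Assign Y = (0, 0), J = (1, 0), B = (0, 1) — the answer is frame-independent, so this choice is without loss of generality.
1. V is the centroid of triangle BYJ ⇒ V = (1/3, 1/3)
2. C is where the line through V parallel to JY meets line YB ⇒ C = (0, 1/3)
3. R lies on line YJ with YR:RJ = 2:3 ⇒ R = (2/5, 0)
4. E lies on line BJ with BE:EJ = 1:4 ⇒ E = (1/5, 4/5)
through E parallel to CR: direction (2/5, -1/3); meets RY at U = (29/25, 0)
U = R + t·(Y−R) with t = -19/10

t = -19/10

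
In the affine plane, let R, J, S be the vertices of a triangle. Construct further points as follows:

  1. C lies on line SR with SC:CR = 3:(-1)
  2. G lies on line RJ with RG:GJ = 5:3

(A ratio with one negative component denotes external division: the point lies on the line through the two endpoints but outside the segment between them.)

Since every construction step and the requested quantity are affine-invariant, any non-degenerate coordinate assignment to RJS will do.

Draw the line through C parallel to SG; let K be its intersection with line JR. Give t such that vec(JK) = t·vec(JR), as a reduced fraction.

t = 21/16

Work in coordinates with R = (0, 0), J = (1, 0), S = (0, 1).
1. C lies on line SR with SC:CR = 3:(-1) ⇒ C = (0, -1/2)
2. G lies on line RJ with RG:GJ = 5:3 ⇒ G = (5/8, 0)
through C parallel to SG: direction (5/8, -1); meets JR at K = (-5/16, 0)
K = J + t·(R−J) with t = 21/16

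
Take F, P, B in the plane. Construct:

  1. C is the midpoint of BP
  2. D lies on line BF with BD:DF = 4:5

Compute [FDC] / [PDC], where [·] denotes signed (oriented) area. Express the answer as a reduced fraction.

[FDC]:[PDC] = 5/4

Work in coordinates with F = (0, 0), P = (1, 0), B = (0, 1).
1. C is the midpoint of BP ⇒ C = (1/2, 1/2)
2. D lies on line BF with BD:DF = 4:5 ⇒ D = (0, 5/9)
2·[FDC] = -5/18, 2·[PDC] = -2/9
[FDC]:[PDC] = -5/18:-2/9 = 5/4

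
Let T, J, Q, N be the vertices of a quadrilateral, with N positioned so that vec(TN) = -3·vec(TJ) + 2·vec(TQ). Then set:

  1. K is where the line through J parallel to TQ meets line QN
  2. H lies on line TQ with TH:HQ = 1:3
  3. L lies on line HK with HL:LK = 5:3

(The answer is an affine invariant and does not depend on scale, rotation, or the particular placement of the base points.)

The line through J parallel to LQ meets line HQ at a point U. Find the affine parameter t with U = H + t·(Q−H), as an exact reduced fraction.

t = 32/45

Assign T = (0, 0), J = (1, 0), Q = (0, 1), N = (-3, 2) — the answer is frame-independent, so this choice is without loss of generality.
1. K is where the line through J parallel to TQ meets line QN ⇒ K = (1, 2/3)
2. H lies on line TQ with TH:HQ = 1:3 ⇒ H = (0, 1/4)
3. L lies on line HK with HL:LK = 5:3 ⇒ L = (5/8, 49/96)
through J parallel to LQ: direction (-5/8, 47/96); meets HQ at U = (0, 47/60)
U = H + t·(Q−H) with t = 32/45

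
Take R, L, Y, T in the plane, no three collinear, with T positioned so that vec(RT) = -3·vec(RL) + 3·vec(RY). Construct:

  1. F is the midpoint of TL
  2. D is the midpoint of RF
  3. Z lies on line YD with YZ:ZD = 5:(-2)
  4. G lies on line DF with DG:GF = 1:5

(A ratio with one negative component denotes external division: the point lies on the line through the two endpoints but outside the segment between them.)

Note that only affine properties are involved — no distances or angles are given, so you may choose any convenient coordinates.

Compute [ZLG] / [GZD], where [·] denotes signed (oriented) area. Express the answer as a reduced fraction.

Choose coordinates R = (0, 0), L = (1, 0), Y = (0, 1), T = (-3, 3).
1. F is the midpoint of TL ⇒ F = (-1, 3/2)
2. D is the midpoint of RF ⇒ D = (-1/2, 3/4)
3. Z lies on line YD with YZ:ZD = 5:(-2) ⇒ Z = (-5/6, 7/12)
4. G lies on line DF with DG:GF = 1:5 ⇒ G = (-7/12, 7/8)
2·[ZLG] = 49/72, 2·[GZD] = 1/18
[ZLG]:[GZD] = 49/72:1/18 = 49/4

[ZLG]:[GZD] = 49/4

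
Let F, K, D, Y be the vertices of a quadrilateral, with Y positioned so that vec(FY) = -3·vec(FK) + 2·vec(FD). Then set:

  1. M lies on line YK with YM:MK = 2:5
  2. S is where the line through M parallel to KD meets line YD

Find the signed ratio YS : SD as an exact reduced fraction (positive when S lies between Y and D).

Choose coordinates F = (0, 0), K = (1, 0), D = (0, 1), Y = (-3, 2).
1. M lies on line YK with YM:MK = 2:5 ⇒ M = (-13/7, 10/7)
2. S is where the line through M parallel to KD meets line YD ⇒ S = (-15/7, 12/7)
S = Y + t·(D−Y) with t = 2/7, so YS:SD = t:(1−t) = 2/7:5/7

YS:SD = 2/5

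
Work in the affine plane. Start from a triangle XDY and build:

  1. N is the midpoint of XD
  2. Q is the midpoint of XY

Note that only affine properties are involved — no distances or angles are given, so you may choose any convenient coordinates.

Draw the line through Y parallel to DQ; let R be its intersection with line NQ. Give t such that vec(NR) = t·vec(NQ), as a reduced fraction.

Choose coordinates X = (0, 0), D = (1, 0), Y = (0, 1).
1. N is the midpoint of XD ⇒ N = (1/2, 0)
2. Q is the midpoint of XY ⇒ Q = (0, 1/2)
through Y parallel to DQ: direction (-1, 1/2); meets NQ at R = (-1, 3/2)
R = N + t·(Q−N) with t = 3

t = 3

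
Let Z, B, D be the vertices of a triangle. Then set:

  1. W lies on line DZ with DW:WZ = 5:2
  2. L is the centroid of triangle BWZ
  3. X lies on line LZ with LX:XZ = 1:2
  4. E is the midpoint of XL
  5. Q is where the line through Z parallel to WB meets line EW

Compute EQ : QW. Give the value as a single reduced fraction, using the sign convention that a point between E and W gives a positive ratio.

Choose coordinates Z = (0, 0), B = (1, 0), D = (0, 1).
1. W lies on line DZ with DW:WZ = 5:2 ⇒ W = (0, 2/7)
2. L is the centroid of triangle BWZ ⇒ L = (1/3, 2/21)
3. X lies on line LZ with LX:XZ = 1:2 ⇒ X = (2/9, 4/63)
4. E is the midpoint of XL ⇒ E = (5/18, 5/63)
5. Q is where the line through Z parallel to WB meets line EW ⇒ Q = (5/8, -5/28)
Q = E + t·(W−E) with t = -5/4, so EQ:QW = t:(1−t) = -5/4:9/4

EQ:QW = -5/9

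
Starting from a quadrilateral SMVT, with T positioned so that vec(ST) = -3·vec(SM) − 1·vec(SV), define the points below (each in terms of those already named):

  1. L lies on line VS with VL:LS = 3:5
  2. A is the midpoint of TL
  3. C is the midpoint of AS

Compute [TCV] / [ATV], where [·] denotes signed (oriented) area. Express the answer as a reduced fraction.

Choose coordinates S = (0, 0), M = (1, 0), V = (0, 1), T = (-3, -1).
1. L lies on line VS with VL:LS = 3:5 ⇒ L = (0, 5/8)
2. A is the midpoint of TL ⇒ A = (-3/2, -3/16)
3. C is the midpoint of AS ⇒ C = (-3/4, -3/32)
2·[TCV] = 57/32, 2·[ATV] = -9/16
[TCV]:[ATV] = 57/32:-9/16 = -19/6

[TCV]:[ATV] = -19/6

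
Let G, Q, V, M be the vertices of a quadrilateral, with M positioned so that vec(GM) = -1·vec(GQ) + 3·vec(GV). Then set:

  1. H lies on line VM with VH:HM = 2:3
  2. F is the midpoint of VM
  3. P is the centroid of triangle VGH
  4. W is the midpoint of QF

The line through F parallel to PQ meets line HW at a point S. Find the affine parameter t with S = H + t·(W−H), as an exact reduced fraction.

Set G = (0, 0), Q = (1, 0), V = (0, 1), M = (-1, 3); any affine frame gives the same invariant.
1. H lies on line VM with VH:HM = 2:3 ⇒ H = (-2/5, 9/5)
2. F is the midpoint of VM ⇒ F = (-1/2, 2)
3. P is the centroid of triangle VGH ⇒ P = (-2/15, 14/15)
4. W is the midpoint of QF ⇒ W = (1/4, 1)
through F parallel to PQ: direction (17/15, -14/15); meets HW at S = (-31/45, 97/45)
S = H + t·(W−H) with t = -4/9

t = -4/9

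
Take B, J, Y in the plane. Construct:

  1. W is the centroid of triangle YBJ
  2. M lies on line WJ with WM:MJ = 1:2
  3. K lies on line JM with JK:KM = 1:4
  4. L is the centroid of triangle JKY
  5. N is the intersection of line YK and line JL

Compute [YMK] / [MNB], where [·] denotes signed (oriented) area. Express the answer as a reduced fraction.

[YMK]:[MNB] = 16/17

Work in coordinates with B = (0, 0), J = (1, 0), Y = (0, 1).
1. W is the centroid of triangle YBJ ⇒ W = (1/3, 1/3)
2. M lies on line WJ with WM:MJ = 1:2 ⇒ M = (5/9, 2/9)
3. K lies on line JM with JK:KM = 1:4 ⇒ K = (41/45, 2/45)
4. L is the centroid of triangle JKY ⇒ L = (86/135, 47/135)
5. N is the intersection of line YK and line JL ⇒ N = (41/90, 47/90)
2·[YMK] = 8/45, 2·[MNB] = 17/90
[YMK]:[MNB] = 8/45:17/90 = 16/17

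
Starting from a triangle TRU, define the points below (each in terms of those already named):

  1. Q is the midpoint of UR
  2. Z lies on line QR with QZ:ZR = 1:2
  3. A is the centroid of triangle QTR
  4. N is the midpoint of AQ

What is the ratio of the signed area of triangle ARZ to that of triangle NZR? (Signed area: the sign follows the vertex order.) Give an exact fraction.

Work in coordinates with T = (0, 0), R = (1, 0), U = (0, 1).
1. Q is the midpoint of UR ⇒ Q = (1/2, 1/2)
2. Z lies on line QR with QZ:ZR = 1:2 ⇒ Z = (2/3, 1/3)
3. A is the centroid of triangle QTR ⇒ A = (1/2, 1/6)
4. N is the midpoint of AQ ⇒ N = (1/2, 1/3)
2·[ARZ] = 1/9, 2·[NZR] = -1/18
[ARZ]:[NZR] = 1/9:-1/18 = -2

[ARZ]:[NZR] = -2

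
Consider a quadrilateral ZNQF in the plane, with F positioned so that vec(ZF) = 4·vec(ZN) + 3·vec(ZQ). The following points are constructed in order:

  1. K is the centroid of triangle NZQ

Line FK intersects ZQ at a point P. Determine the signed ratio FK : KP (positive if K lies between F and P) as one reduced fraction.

FK:KP = 11

Assign Z = (0, 0), N = (1, 0), Q = (0, 1), F = (4, 3) — the answer is frame-independent, so this choice is without loss of generality.
1. K is the centroid of triangle NZQ ⇒ K = (1/3, 1/3)
line FK meets ZQ at P = (0, 1/11)
K = F + t·(P−F) with t = 11/12, so FK:KP = 11/12:1/12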